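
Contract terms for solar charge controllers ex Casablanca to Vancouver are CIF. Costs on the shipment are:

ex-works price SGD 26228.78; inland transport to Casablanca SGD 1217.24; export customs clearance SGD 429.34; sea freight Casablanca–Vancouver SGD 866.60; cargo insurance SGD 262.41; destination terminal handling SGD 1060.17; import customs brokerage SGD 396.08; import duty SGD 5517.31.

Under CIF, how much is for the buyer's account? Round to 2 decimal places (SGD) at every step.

Buyer's account: SGD 6973.56

CIF: the seller pays costs through ocean freight and marine insurance to the destination port.
Seller's account: goods 26228.78 + inland to port 1217.24 + export clearance 429.34 + freight 866.60 + insurance 262.41 = 29004.37
Buyer's account: destination terminal 1060.17 + brokerage 396.08 + duty 5517.31 = 6973.56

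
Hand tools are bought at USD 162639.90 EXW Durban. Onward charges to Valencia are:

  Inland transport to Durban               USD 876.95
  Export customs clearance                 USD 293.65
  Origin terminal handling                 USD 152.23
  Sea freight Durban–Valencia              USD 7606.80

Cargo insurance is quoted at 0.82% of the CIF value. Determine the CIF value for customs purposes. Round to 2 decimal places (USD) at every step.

CIF value: USD 172988.03

Let C be the CIF value. C = EXW price + pre-shipment costs + freight + 0.82% × C
C − 0.82% × C = 162639.90 + 876.95 + 293.65 + 152.23 + 7606.80
0.9918 × C = 171569.53
C = 171569.53 / 0.9918 = 172988.03
Insurance premium = 0.82% × 172988.03 = 1418.50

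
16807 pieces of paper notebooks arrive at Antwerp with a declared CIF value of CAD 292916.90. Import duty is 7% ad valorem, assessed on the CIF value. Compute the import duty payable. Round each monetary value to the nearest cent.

Import duty = 292916.90 × 7% = 20504.18

Import duty: CAD 20504.18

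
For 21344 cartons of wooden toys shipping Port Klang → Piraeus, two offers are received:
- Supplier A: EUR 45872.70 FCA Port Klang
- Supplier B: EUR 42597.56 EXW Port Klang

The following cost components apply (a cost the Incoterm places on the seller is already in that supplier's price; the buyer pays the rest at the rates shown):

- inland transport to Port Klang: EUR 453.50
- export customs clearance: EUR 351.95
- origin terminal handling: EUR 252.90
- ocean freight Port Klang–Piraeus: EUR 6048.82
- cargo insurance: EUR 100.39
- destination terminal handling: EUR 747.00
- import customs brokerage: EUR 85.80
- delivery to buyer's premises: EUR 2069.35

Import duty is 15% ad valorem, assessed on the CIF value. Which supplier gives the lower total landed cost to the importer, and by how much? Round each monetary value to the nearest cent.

Supplier B is cheaper by EUR 2840.14

Supplier A (FCA):
CIF value = FCA price + origin terminal + freight + insurance = 45872.70 + 252.90 + 6048.82 + 100.39 = 52274.81
Import duty = 52274.81 × 15% = 7841.22
Buyer bears (A): 252.90 + 6048.82 + 100.39 + 747.00 + 85.80 + 2069.35 = 9304.26
Landed cost (A) = invoice 45872.70 + 9304.26 + duty 7841.22 = 63018.18
Supplier B (EXW):
CIF value = EXW price + inland to port + export clearance + origin terminal + freight + insurance = 42597.56 + 453.50 + 351.95 + 252.90 + 6048.82 + 100.39 = 49805.12
Import duty = 49805.12 × 15% = 7470.77
Buyer bears (B): 453.50 + 351.95 + 252.90 + 6048.82 + 100.39 + 747.00 + 85.80 + 2069.35 = 10109.71
Landed cost (B) = invoice 42597.56 + 10109.71 + duty 7470.77 = 60178.04
Difference = |63018.18 − 60178.04| = 2840.14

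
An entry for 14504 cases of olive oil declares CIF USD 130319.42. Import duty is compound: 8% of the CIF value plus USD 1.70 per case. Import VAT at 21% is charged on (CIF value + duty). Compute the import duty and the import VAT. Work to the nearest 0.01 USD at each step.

Import duty: USD 35082.35; import VAT: USD 34734.37

Ad valorem component: 130319.42 × 8% = 10425.55
Specific component: 14504 × 1.70 = 24656.80
Import duty = 10425.55 + 24656.80 = 35082.35
VAT base = CIF + duty = 130319.42 + 35082.35 = 165401.77
Import VAT = 165401.77 × 21% = 34734.37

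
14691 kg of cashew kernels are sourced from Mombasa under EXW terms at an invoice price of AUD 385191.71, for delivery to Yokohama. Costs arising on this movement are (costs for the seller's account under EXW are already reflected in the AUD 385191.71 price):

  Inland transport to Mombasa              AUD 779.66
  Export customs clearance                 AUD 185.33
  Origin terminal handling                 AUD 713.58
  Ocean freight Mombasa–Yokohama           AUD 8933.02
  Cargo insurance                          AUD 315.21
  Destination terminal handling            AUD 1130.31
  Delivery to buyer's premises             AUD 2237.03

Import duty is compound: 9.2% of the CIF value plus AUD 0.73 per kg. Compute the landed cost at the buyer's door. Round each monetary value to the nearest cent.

Total landed cost: AUD 446653.18

EXW: the seller makes goods available at their premises; the buyer bears all onward costs.
CIF value = EXW price + inland to port + export clearance + origin terminal + freight + insurance = 385191.71 + 779.66 + 185.33 + 713.58 + 8933.02 + 315.21 = 396118.51
Ad valorem component: 396118.51 × 9.2% = 36442.90
Specific component: 14691 × 0.73 = 10724.43
Import duty = 36442.90 + 10724.43 = 47167.33
Buyer bears: inland to port 779.66 + export clearance 185.33 + origin terminal 713.58 + freight 8933.02 + insurance 315.21 + destination terminal 1130.31 + delivery 2237.03 + duty 47167.33 = 61461.47
Landed cost = invoice 385191.71 + 61461.47 = 446653.18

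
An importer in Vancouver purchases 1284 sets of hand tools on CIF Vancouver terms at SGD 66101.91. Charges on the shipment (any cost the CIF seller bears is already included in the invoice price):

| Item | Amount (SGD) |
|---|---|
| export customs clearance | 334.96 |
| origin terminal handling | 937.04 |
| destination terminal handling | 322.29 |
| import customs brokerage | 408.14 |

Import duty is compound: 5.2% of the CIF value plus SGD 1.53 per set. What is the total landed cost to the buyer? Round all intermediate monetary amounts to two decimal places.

Total landed cost: SGD 72234.16

CIF: the seller pays costs through ocean freight and marine insurance to the destination port.
Already in the invoice (seller's account under CIF): export clearance, origin terminal — exclude.
The CIF price already equals the CIF value: 66101.91
Ad valorem component: 66101.91 × 5.2% = 3437.30
Specific component: 1284 × 1.53 = 1964.52
Import duty = 3437.30 + 1964.52 = 5401.82
Buyer bears: destination terminal 322.29 + brokerage 408.14 + duty 5401.82 = 6132.25
Landed cost = invoice 66101.91 + 6132.25 = 72234.16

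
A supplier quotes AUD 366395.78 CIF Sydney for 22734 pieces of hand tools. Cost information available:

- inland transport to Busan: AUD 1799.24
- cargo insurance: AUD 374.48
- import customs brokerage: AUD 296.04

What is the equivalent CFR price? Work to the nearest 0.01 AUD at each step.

Not relevant to the conversion: inland to port — on the seller under both CIF and CFR; already in the CIF price and stays in the CFR price. brokerage — on the buyer under both terms; not part of either seller's price.
From CIF to CFR, the seller no longer bears: insurance.
CFR price = 366395.78 − 374.48 = 366021.30

CFR price: AUD 366021.30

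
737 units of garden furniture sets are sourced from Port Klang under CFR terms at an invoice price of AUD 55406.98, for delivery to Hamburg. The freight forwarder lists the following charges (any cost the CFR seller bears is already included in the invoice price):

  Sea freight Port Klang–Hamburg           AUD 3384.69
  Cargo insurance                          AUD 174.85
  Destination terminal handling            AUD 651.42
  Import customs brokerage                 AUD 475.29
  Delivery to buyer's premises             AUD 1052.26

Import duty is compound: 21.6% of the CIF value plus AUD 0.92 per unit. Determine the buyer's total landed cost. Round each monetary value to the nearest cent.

Total landed cost: AUD 70444.52

CFR: the seller pays costs through ocean freight to the destination port, but not insurance.
Already in the invoice (seller's account under CFR): freight — exclude.
CIF value = CFR price + insurance = 55406.98 + 174.85 = 55581.83
Ad valorem component: 55581.83 × 21.6% = 12005.68
Specific component: 737 × 0.92 = 678.04
Import duty = 12005.68 + 678.04 = 12683.72
Buyer bears: insurance 174.85 + destination terminal 651.42 + brokerage 475.29 + delivery 1052.26 + duty 12683.72 = 15037.54
Landed cost = invoice 55406.98 + 15037.54 = 70444.52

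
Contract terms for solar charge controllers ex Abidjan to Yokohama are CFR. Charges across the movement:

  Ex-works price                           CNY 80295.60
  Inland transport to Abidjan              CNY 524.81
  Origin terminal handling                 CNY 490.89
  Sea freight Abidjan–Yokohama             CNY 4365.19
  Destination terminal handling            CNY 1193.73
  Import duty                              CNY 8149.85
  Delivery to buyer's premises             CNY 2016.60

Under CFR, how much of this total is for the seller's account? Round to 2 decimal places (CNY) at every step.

Seller's account: CNY 85676.49

CFR: the seller pays costs through ocean freight to the destination port, but not insurance.
Seller's account: goods 80295.60 + inland to port 524.81 + origin terminal 490.89 + freight 4365.19 = 85676.49
Buyer's account: destination terminal 1193.73 + duty 8149.85 + delivery 2016.60 = 11360.18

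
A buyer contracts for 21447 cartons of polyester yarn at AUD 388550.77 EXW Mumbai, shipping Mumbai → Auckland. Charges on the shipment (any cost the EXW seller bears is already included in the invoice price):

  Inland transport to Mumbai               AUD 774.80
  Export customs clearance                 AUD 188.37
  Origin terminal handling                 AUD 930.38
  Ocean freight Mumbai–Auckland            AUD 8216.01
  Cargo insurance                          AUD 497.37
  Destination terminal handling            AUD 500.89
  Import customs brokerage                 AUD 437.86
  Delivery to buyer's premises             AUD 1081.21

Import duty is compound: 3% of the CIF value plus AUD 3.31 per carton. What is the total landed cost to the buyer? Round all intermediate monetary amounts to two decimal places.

Total landed cost: AUD 484141.96

EXW: the seller makes goods available at their premises; the buyer bears all onward costs.
CIF value = EXW price + inland to port + export clearance + origin terminal + freight + insurance = 388550.77 + 774.80 + 188.37 + 930.38 + 8216.01 + 497.37 = 399157.70
Ad valorem component: 399157.70 × 3% = 11974.73
Specific component: 21447 × 3.31 = 70989.57
Import duty = 11974.73 + 70989.57 = 82964.30
Buyer bears: inland to port 774.80 + export clearance 188.37 + origin terminal 930.38 + freight 8216.01 + insurance 497.37 + destination terminal 500.89 + brokerage 437.86 + delivery 1081.21 + duty 82964.30 = 95591.19
Landed cost = invoice 388550.77 + 95591.19 = 484141.96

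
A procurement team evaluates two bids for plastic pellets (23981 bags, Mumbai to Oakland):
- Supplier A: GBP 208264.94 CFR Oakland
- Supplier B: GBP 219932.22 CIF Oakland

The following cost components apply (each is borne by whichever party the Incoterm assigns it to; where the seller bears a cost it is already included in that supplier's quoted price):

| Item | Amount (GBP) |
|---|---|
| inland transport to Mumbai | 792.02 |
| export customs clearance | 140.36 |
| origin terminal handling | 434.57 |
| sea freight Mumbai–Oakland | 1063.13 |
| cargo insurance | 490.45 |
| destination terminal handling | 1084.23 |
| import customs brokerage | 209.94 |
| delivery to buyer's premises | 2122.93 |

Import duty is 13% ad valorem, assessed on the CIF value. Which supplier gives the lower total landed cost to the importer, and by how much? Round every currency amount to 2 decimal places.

Supplier A (CFR):
CIF value = CFR price + insurance = 208264.94 + 490.45 = 208755.39
Import duty = 208755.39 × 13% = 27138.20
Buyer bears (A): 490.45 + 1084.23 + 209.94 + 2122.93 = 3907.55
Landed cost (A) = invoice 208264.94 + 3907.55 + duty 27138.20 = 239310.69
Supplier B (CIF):
The CIF price already equals the CIF value: 219932.22
Import duty = 219932.22 × 13% = 28591.19
Buyer bears (B): 1084.23 + 209.94 + 2122.93 = 3417.10
Landed cost (B) = invoice 219932.22 + 3417.10 + duty 28591.19 = 251940.51
Difference = |239310.69 − 251940.51| = 12629.82

Supplier A is cheaper by GBP 12629.82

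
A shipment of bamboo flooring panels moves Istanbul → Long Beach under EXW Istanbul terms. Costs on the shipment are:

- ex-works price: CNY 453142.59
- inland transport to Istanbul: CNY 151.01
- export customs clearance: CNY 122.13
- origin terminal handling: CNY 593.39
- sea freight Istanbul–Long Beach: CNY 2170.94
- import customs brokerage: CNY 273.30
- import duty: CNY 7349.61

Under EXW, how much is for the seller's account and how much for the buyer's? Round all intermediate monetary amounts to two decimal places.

Seller: CNY 453142.59; buyer: CNY 10660.38

EXW: the seller makes goods available at their premises; the buyer bears all onward costs.
Seller's account: goods 453142.59 = 453142.59
Buyer's account: inland to port 151.01 + export clearance 122.13 + origin terminal 593.39 + freight 2170.94 + brokerage 273.30 + duty 7349.61 = 10660.38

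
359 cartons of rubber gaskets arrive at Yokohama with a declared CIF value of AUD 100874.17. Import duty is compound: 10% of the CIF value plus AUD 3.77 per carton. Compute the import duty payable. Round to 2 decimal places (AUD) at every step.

Ad valorem component: 100874.17 × 10% = 10087.42
Specific component: 359 × 3.77 = 1353.43
Import duty = 10087.42 + 1353.43 = 11440.85

Import duty: AUD 11440.85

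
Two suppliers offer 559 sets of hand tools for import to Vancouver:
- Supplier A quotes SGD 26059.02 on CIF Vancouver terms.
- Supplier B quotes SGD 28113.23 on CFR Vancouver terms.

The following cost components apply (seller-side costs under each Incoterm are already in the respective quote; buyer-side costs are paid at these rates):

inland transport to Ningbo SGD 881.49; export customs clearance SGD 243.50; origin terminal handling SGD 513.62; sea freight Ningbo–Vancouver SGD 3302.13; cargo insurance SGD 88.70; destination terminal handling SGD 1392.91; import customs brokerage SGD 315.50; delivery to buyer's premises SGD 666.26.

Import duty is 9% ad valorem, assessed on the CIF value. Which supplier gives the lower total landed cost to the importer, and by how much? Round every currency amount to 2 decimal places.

Supplier A (CIF):
The CIF price already equals the CIF value: 26059.02
Import duty = 26059.02 × 9% = 2345.31
Buyer bears (A): 1392.91 + 315.50 + 666.26 = 2374.67
Landed cost (A) = invoice 26059.02 + 2374.67 + duty 2345.31 = 30779.00
Supplier B (CFR):
CIF value = CFR price + insurance = 28113.23 + 88.70 = 28201.93
Import duty = 28201.93 × 9% = 2538.17
Buyer bears (B): 88.70 + 1392.91 + 315.50 + 666.26 = 2463.37
Landed cost (B) = invoice 28113.23 + 2463.37 + duty 2538.17 = 33114.77
Difference = |30779.00 − 33114.77| = 2335.77

Supplier A is cheaper by SGD 2335.77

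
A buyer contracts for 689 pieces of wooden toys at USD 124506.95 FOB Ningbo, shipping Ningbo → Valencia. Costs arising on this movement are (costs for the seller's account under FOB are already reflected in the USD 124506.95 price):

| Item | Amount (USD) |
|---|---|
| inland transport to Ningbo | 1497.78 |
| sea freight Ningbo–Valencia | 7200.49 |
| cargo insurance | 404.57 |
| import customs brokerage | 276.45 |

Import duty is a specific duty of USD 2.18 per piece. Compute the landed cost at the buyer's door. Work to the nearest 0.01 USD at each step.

FOB: the seller bears costs until goods are on board at the origin port; the buyer bears freight, insurance and all costs thereafter.
Already in the invoice (seller's account under FOB): inland to port — exclude.
CIF value = FOB price + freight + insurance = 124506.95 + 7200.49 + 404.57 = 132112.01
Import duty = 689 × 2.18 = 1502.02
Buyer bears: freight 7200.49 + insurance 404.57 + brokerage 276.45 + duty 1502.02 = 9383.53
Landed cost = invoice 124506.95 + 9383.53 = 133890.48

Total landed cost: USD 133890.48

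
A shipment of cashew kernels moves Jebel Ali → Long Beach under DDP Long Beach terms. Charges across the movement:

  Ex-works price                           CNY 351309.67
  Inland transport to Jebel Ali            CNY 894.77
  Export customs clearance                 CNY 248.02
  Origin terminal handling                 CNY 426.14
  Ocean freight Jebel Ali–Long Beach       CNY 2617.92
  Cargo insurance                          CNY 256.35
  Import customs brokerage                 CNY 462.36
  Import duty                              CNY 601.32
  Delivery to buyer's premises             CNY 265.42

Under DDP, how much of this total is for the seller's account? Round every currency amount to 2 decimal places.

DDP: the seller bears all costs including import duty.
Seller's account: goods 351309.67 + inland to port 894.77 + export clearance 248.02 + origin terminal 426.14 + freight 2617.92 + insurance 256.35 + brokerage 462.36 + duty 601.32 + delivery 265.42 = 357081.97
Buyer's account: 0.00

Seller's account: CNY 357081.97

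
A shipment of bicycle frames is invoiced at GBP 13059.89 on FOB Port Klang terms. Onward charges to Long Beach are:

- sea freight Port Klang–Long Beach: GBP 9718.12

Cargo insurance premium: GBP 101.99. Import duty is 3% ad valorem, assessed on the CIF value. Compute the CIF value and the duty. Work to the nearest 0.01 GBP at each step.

CIF = FOB price + freight + insurance
CIF = 13059.89 + 9718.12 + 101.99 = 22880.00
Import duty = 22880.00 × 3% = 686.40

CIF value: GBP 22880.00; import duty: GBP 686.40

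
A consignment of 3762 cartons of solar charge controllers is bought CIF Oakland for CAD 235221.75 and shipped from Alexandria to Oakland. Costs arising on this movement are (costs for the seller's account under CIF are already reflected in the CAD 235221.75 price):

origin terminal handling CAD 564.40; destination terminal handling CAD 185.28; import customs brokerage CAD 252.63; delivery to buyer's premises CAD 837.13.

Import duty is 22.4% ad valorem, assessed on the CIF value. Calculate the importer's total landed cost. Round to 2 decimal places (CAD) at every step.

CIF: the seller pays costs through ocean freight and marine insurance to the destination port.
Already in the invoice (seller's account under CIF): origin terminal — exclude.
The CIF price already equals the CIF value: 235221.75
Import duty = 235221.75 × 22.4% = 52689.67
Buyer bears: destination terminal 185.28 + brokerage 252.63 + delivery 837.13 + duty 52689.67 = 53964.71
Landed cost = invoice 235221.75 + 53964.71 = 289186.46

Total landed cost: CAD 289186.46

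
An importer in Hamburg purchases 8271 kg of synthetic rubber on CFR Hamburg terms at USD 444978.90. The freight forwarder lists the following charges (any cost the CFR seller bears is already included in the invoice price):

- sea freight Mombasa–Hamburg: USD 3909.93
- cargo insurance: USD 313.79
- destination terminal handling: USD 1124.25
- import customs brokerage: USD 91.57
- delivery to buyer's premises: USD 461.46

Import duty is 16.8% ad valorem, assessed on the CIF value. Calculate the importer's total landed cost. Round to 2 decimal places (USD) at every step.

Total landed cost: USD 521779.14

CFR: the seller pays costs through ocean freight to the destination port, but not insurance.
Already in the invoice (seller's account under CFR): freight — exclude.
CIF value = CFR price + insurance = 444978.90 + 313.79 = 445292.69
Import duty = 445292.69 × 16.8% = 74809.17
Buyer bears: insurance 313.79 + destination terminal 1124.25 + brokerage 91.57 + delivery 461.46 + duty 74809.17 = 76800.24
Landed cost = invoice 444978.90 + 76800.24 = 521779.14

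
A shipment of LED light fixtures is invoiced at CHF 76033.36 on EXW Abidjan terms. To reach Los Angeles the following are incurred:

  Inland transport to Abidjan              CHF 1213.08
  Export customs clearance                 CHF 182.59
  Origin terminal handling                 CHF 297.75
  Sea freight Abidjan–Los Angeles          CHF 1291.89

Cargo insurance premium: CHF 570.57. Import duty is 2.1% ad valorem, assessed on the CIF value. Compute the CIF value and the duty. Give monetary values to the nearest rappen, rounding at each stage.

CIF = EXW price + pre-shipment costs + freight + insurance
CIF = 76033.36 + 1213.08 + 182.59 + 297.75 + 1291.89 + 570.57 = 79589.24
Import duty = 79589.24 × 2.1% = 1671.37

CIF value: CHF 79589.24; import duty: CHF 1671.37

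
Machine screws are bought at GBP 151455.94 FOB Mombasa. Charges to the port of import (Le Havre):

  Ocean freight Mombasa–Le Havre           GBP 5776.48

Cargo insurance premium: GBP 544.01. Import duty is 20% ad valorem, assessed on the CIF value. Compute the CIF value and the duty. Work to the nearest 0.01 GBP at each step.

CIF value: GBP 157776.43; import duty: GBP 31555.29

CIF = FOB price + freight + insurance
CIF = 151455.94 + 5776.48 + 544.01 = 157776.43
Import duty = 157776.43 × 20% = 31555.29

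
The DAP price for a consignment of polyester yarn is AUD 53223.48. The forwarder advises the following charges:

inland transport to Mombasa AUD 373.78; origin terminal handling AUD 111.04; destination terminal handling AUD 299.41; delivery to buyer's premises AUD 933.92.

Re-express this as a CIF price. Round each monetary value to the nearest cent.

Not relevant to the conversion: inland to port, origin terminal — on the seller under both DAP and CIF; already in the DAP price and stays in the CIF price.
From DAP to CIF, the seller no longer bears: destination terminal, delivery.
CIF price = 53223.48 − 299.41 − 933.92 = 51990.15

CIF price: AUD 51990.15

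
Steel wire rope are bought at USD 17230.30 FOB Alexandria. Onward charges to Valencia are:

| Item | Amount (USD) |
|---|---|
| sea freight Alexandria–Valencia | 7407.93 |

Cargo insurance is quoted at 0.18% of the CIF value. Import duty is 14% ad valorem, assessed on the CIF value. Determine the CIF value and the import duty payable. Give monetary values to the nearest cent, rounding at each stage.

CIF value: USD 24682.66; import duty: USD 3455.57

Let C be the CIF value. C = FOB price + freight + 0.18% × C
C − 0.18% × C = 17230.30 + 7407.93
0.9982 × C = 24638.23
C = 24638.23 / 0.9982 = 24682.66
Insurance premium = 0.18% × 24682.66 = 44.43
Import duty = 24682.66 × 14% = 3455.57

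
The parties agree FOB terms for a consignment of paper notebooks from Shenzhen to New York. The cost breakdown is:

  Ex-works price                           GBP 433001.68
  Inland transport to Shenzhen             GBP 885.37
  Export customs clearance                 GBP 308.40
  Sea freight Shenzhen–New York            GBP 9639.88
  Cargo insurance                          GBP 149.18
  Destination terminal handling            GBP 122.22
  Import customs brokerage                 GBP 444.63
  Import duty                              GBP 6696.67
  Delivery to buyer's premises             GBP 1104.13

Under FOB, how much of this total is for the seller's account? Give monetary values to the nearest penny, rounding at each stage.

FOB: the seller bears costs until goods are on board at the origin port; the buyer bears freight, insurance and all costs thereafter.
Seller's account: goods 433001.68 + inland to port 885.37 + export clearance 308.40 = 434195.45
Buyer's account: freight 9639.88 + insurance 149.18 + destination terminal 122.22 + brokerage 444.63 + duty 6696.67 + delivery 1104.13 = 18156.71

Seller's account: GBP 434195.45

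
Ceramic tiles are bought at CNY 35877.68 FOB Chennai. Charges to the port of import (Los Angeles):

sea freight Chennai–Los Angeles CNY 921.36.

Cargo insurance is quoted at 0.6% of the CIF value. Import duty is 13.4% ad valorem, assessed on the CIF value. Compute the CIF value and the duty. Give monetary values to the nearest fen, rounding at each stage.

CIF value: CNY 37021.17; import duty: CNY 4960.84

Let C be the CIF value. C = FOB price + freight + 0.6% × C
C − 0.6% × C = 35877.68 + 921.36
0.994 × C = 36799.04
C = 36799.04 / 0.994 = 37021.17
Insurance premium = 0.6% × 37021.17 = 222.13
Import duty = 37021.17 × 13.4% = 4960.84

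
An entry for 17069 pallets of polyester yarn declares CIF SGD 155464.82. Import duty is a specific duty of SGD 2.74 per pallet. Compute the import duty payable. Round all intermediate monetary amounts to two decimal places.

Import duty = 17069 × 2.74 = 46769.06

Import duty: SGD 46769.06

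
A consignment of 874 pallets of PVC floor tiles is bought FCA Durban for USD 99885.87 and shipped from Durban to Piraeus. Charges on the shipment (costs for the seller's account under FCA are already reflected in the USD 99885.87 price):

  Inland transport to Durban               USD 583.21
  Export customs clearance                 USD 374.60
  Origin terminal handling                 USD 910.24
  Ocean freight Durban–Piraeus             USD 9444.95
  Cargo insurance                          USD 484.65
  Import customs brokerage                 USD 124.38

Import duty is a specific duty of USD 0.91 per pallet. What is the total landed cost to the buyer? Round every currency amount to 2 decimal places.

FCA: the seller delivers export-cleared goods to the carrier; the buyer bears costs from that point.
Already in the invoice (seller's account under FCA): inland to port, export clearance — exclude.
CIF value = FCA price + origin terminal + freight + insurance = 99885.87 + 910.24 + 9444.95 + 484.65 = 110725.71
Import duty = 874 × 0.91 = 795.34
Buyer bears: origin terminal 910.24 + freight 9444.95 + insurance 484.65 + brokerage 124.38 + duty 795.34 = 11759.56
Landed cost = invoice 99885.87 + 11759.56 = 111645.43

Total landed cost: USD 111645.43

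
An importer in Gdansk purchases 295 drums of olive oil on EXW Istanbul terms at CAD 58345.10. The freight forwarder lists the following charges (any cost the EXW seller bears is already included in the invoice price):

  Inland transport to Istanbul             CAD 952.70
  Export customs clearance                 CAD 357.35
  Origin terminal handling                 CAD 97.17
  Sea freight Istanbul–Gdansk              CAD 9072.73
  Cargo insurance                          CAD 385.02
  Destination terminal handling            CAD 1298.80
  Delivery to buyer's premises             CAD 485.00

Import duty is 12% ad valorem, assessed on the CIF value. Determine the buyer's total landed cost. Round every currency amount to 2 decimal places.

EXW: the seller makes goods available at their premises; the buyer bears all onward costs.
CIF value = EXW price + inland to port + export clearance + origin terminal + freight + insurance = 58345.10 + 952.70 + 357.35 + 97.17 + 9072.73 + 385.02 = 69210.07
Import duty = 69210.07 × 12% = 8305.21
Buyer bears: inland to port 952.70 + export clearance 357.35 + origin terminal 97.17 + freight 9072.73 + insurance 385.02 + destination terminal 1298.80 + delivery 485.00 + duty 8305.21 = 20953.98
Landed cost = invoice 58345.10 + 20953.98 = 79299.08

Total landed cost: CAD 79299.08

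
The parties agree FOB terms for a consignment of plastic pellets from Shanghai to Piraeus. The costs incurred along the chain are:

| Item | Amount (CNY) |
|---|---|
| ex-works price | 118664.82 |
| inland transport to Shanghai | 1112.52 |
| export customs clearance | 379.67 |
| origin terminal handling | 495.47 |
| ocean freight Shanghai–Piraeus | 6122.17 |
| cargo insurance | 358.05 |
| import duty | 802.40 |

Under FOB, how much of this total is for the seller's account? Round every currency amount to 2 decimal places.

FOB: the seller bears costs until goods are on board at the origin port; the buyer bears freight, insurance and all costs thereafter.
Seller's account: goods 118664.82 + inland to port 1112.52 + export clearance 379.67 + origin terminal 495.47 = 120652.48
Buyer's account: freight 6122.17 + insurance 358.05 + duty 802.40 = 7282.62

Seller's account: CNY 120652.48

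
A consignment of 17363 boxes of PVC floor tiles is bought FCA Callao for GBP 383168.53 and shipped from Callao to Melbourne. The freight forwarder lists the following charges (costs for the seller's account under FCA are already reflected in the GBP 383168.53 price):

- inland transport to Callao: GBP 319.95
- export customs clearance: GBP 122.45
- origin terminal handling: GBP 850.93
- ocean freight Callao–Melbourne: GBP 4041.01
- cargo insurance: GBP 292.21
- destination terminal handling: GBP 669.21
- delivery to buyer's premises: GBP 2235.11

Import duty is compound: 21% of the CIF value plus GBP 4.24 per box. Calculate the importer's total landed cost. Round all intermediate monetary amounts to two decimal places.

FCA: the seller delivers export-cleared goods to the carrier; the buyer bears costs from that point.
Already in the invoice (seller's account under FCA): inland to port, export clearance — exclude.
CIF value = FCA price + origin terminal + freight + insurance = 383168.53 + 850.93 + 4041.01 + 292.21 = 388352.68
Ad valorem component: 388352.68 × 21% = 81554.06
Specific component: 17363 × 4.24 = 73619.12
Import duty = 81554.06 + 73619.12 = 155173.18
Buyer bears: origin terminal 850.93 + freight 4041.01 + insurance 292.21 + destination terminal 669.21 + delivery 2235.11 + duty 155173.18 = 163261.65
Landed cost = invoice 383168.53 + 163261.65 = 546430.18

Total landed cost: GBP 546430.18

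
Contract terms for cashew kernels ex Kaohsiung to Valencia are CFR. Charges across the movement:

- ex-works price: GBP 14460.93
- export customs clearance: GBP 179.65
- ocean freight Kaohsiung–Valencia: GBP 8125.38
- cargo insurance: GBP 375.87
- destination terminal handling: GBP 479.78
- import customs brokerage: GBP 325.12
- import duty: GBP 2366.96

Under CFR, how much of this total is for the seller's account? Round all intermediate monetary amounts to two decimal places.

Seller's account: GBP 22765.96

CFR: the seller pays costs through ocean freight to the destination port, but not insurance.
Seller's account: goods 14460.93 + export clearance 179.65 + freight 8125.38 = 22765.96
Buyer's account: insurance 375.87 + destination terminal 479.78 + brokerage 325.12 + duty 2366.96 = 3547.73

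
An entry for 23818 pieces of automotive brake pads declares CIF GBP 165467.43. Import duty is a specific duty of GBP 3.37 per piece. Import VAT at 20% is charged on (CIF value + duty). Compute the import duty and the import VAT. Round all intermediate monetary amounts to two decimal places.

Import duty: GBP 80266.66; import VAT: GBP 49146.82

Import duty = 23818 × 3.37 = 80266.66
VAT base = CIF + duty = 165467.43 + 80266.66 = 245734.09
Import VAT = 245734.09 × 20% = 49146.82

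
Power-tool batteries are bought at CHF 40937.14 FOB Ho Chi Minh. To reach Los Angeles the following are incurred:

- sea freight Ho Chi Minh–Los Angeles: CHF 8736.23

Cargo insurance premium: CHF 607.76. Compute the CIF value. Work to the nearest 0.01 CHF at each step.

CIF = FOB price + freight + insurance
CIF = 40937.14 + 8736.23 + 607.76 = 50281.13

CIF value: CHF 50281.13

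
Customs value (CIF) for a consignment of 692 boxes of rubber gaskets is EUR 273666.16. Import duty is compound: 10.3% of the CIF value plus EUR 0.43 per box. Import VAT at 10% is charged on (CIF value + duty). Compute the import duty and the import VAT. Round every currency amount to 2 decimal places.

Ad valorem component: 273666.16 × 10.3% = 28187.61
Specific component: 692 × 0.43 = 297.56
Import duty = 28187.61 + 297.56 = 28485.17
VAT base = CIF + duty = 273666.16 + 28485.17 = 302151.33
Import VAT = 302151.33 × 10% = 30215.13

Import duty: EUR 28485.17; import VAT: EUR 30215.13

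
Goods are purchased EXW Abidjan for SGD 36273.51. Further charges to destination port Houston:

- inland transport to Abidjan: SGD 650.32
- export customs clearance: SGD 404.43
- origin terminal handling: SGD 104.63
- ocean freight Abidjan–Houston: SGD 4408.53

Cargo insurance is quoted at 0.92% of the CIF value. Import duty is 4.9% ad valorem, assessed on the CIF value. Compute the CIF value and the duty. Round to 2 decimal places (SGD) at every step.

CIF value: SGD 42229.94; import duty: SGD 2069.27

Let C be the CIF value. C = EXW price + pre-shipment costs + freight + 0.92% × C
C − 0.92% × C = 36273.51 + 650.32 + 404.43 + 104.63 + 4408.53
0.9908 × C = 41841.42
C = 41841.42 / 0.9908 = 42229.94
Insurance premium = 0.92% × 42229.94 = 388.52
Import duty = 42229.94 × 4.9% = 2069.27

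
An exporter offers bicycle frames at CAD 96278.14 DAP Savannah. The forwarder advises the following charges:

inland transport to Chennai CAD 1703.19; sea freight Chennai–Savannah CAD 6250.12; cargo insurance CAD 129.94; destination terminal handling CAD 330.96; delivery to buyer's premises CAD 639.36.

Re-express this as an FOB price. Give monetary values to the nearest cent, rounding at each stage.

Not relevant to the conversion: inland to port — on the seller under both DAP and FOB; already in the DAP price and stays in the FOB price.
From DAP to FOB, the seller no longer bears: freight, insurance, destination terminal, delivery.
FOB price = 96278.14 − 6250.12 − 129.94 − 330.96 − 639.36 = 88927.76

FOB price: CAD 88927.76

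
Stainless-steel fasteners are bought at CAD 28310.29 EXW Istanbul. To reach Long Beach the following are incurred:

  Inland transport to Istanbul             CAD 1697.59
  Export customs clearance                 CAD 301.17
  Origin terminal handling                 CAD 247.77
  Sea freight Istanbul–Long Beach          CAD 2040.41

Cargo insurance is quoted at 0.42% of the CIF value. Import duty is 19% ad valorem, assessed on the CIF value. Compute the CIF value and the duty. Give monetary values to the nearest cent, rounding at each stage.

CIF value: CAD 32734.72; import duty: CAD 6219.60

Let C be the CIF value. C = EXW price + pre-shipment costs + freight + 0.42% × C
C − 0.42% × C = 28310.29 + 1697.59 + 301.17 + 247.77 + 2040.41
0.9958 × C = 32597.23
C = 32597.23 / 0.9958 = 32734.72
Insurance premium = 0.42% × 32734.72 = 137.49
Import duty = 32734.72 × 19% = 6219.60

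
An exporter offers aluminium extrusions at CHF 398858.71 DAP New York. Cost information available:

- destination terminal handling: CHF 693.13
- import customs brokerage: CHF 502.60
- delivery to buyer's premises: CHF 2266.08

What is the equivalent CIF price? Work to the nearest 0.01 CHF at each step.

CIF price: CHF 395899.50

Not relevant to the conversion: brokerage — on the buyer under both terms; not part of either seller's price.
From DAP to CIF, the seller no longer bears: destination terminal, delivery.
CIF price = 398858.71 − 693.13 − 2266.08 = 395899.50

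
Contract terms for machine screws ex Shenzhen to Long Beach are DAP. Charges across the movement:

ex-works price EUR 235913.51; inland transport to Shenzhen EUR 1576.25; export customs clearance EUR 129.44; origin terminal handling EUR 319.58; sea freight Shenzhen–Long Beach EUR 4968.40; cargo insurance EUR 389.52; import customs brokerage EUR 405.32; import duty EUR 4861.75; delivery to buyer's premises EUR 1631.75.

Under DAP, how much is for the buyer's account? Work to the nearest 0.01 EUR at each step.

DAP: the seller bears all costs to the named destination except import duty and clearance.
Seller's account: goods 235913.51 + inland to port 1576.25 + export clearance 129.44 + origin terminal 319.58 + freight 4968.40 + insurance 389.52 + delivery 1631.75 = 244928.45
Buyer's account: brokerage 405.32 + duty 4861.75 = 5267.07

Buyer's account: EUR 5267.07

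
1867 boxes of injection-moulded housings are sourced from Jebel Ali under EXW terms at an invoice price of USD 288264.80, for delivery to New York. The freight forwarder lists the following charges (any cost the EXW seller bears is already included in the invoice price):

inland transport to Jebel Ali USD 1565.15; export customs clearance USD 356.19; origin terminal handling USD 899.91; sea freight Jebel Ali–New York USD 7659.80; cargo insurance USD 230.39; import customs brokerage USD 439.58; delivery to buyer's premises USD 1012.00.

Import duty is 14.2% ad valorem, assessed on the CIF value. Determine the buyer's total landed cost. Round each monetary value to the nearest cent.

Total landed cost: USD 342882.45

EXW: the seller makes goods available at their premises; the buyer bears all onward costs.
CIF value = EXW price + inland to port + export clearance + origin terminal + freight + insurance = 288264.80 + 1565.15 + 356.19 + 899.91 + 7659.80 + 230.39 = 298976.24
Import duty = 298976.24 × 14.2% = 42454.63
Buyer bears: inland to port 1565.15 + export clearance 356.19 + origin terminal 899.91 + freight 7659.80 + insurance 230.39 + brokerage 439.58 + delivery 1012.00 + duty 42454.63 = 54617.65
Landed cost = invoice 288264.80 + 54617.65 = 342882.45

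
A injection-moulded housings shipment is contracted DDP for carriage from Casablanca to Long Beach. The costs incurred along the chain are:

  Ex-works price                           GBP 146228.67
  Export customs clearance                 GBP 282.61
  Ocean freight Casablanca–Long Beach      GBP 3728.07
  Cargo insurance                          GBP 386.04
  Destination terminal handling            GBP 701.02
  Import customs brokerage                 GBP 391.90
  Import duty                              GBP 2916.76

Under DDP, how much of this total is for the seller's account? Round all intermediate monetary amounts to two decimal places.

DDP: the seller bears all costs including import duty.
Seller's account: goods 146228.67 + export clearance 282.61 + freight 3728.07 + insurance 386.04 + destination terminal 701.02 + brokerage 391.90 + duty 2916.76 = 154635.07
Buyer's account: 0.00

Seller's account: GBP 154635.07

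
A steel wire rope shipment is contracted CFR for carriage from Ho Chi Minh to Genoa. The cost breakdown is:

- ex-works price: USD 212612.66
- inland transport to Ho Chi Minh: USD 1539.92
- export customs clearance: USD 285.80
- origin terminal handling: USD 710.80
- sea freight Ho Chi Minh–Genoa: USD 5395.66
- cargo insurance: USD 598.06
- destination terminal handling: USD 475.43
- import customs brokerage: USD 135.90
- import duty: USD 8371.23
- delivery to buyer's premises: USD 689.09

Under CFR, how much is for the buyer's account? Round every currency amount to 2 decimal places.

CFR: the seller pays costs through ocean freight to the destination port, but not insurance.
Seller's account: goods 212612.66 + inland to port 1539.92 + export clearance 285.80 + origin terminal 710.80 + freight 5395.66 = 220544.84
Buyer's account: insurance 598.06 + destination terminal 475.43 + brokerage 135.90 + duty 8371.23 + delivery 689.09 = 10269.71

Buyer's account: USD 10269.71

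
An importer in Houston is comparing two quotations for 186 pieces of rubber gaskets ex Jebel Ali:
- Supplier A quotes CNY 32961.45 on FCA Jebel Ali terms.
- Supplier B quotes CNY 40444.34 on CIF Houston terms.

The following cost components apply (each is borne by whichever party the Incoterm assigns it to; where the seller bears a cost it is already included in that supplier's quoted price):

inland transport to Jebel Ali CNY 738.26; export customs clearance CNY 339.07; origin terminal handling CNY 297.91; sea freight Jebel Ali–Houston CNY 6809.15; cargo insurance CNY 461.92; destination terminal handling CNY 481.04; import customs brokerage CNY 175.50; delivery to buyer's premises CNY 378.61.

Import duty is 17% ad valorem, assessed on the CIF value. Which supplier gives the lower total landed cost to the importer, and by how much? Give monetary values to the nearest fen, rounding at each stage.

Supplier A (FCA):
CIF value = FCA price + origin terminal + freight + insurance = 32961.45 + 297.91 + 6809.15 + 461.92 = 40530.43
Import duty = 40530.43 × 17% = 6890.17
Buyer bears (A): 297.91 + 6809.15 + 461.92 + 481.04 + 175.50 + 378.61 = 8604.13
Landed cost (A) = invoice 32961.45 + 8604.13 + duty 6890.17 = 48455.75
Supplier B (CIF):
The CIF price already equals the CIF value: 40444.34
Import duty = 40444.34 × 17% = 6875.54
Buyer bears (B): 481.04 + 175.50 + 378.61 = 1035.15
Landed cost (B) = invoice 40444.34 + 1035.15 + duty 6875.54 = 48355.03
Difference = |48455.75 − 48355.03| = 100.72

Supplier B is cheaper by CNY 100.72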